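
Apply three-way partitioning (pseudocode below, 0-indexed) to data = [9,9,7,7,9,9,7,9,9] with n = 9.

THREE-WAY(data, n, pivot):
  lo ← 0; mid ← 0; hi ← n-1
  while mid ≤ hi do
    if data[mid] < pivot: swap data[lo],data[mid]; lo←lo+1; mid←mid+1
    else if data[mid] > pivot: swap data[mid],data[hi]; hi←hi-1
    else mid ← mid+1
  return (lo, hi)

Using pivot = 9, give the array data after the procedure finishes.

lo=0 mid=0 hi=8
9=9: mid=1
9=9: mid=2
7<9: swap(0,2), lo=1 mid=3 ⇒ [7,9,9,7,9,9,7,9,9]
7<9: swap(1,3), lo=2 mid=4 ⇒ [7,7,9,9,9,9,7,9,9]
9=9: mid=5
9=9: mid=6
7<9: swap(2,6), lo=3 mid=7 ⇒ [7,7,7,9,9,9,9,9,9]
9=9: mid=8
9=9: mid=9
done. lo=3 hi=8; data=[7,7,7,9,9,9,9,9,9]

[7,7,7,9,9,9,9,9,9]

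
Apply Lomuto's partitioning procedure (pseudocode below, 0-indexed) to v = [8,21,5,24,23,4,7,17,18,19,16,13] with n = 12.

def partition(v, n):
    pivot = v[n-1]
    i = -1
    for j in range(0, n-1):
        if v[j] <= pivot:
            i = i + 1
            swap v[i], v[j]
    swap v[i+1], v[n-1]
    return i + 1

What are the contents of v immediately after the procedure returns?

pivot = v[11] = 13; i = -1
j=0: v[0]=8 ≤ 13 → i=0, swap v[0],v[0] (no change) → [8,21,5,24,23,4,7,17,18,19,16,13]
j=1: v[1]=21 > 13 → no swap
j=2: v[2]=5 ≤ 13 → i=1, swap v[1],v[2] → [8,5,21,24,23,4,7,17,18,19,16,13]
j=3: v[3]=24 > 13 → no swap
j=4: v[4]=23 > 13 → no swap
j=5: v[5]=4 ≤ 13 → i=2, swap v[2],v[5] → [8,5,4,24,23,21,7,17,18,19,16,13]
j=6: v[6]=7 ≤ 13 → i=3, swap v[3],v[6] → [8,5,4,7,23,21,24,17,18,19,16,13]
j=7: v[7]=17 > 13 → no swap
j=8: v[8]=18 > 13 → no swap
j=9: v[9]=19 > 13 → no swap
j=10: v[10]=16 > 13 → no swap
final swap v[4],v[11] → [8,5,4,7,13,21,24,17,18,19,16,23]; return 4

[8,5,4,7,13,21,24,17,18,19,16,23]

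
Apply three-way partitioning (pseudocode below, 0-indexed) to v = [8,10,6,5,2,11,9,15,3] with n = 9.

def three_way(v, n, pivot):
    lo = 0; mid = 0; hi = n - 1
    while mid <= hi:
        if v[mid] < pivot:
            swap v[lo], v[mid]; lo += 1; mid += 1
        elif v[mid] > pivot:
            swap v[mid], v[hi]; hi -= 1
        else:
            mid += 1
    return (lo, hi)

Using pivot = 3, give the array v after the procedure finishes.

lo=0 mid=0 hi=8
8>3: swap(0,8), hi=7 ⇒ [3,10,6,5,2,11,9,15,8]
3=3: mid=1
10>3: swap(1,7), hi=6 ⇒ [3,15,6,5,2,11,9,10,8]
15>3: swap(1,6), hi=5 ⇒ [3,9,6,5,2,11,15,10,8]
9>3: swap(1,5), hi=4 ⇒ [3,11,6,5,2,9,15,10,8]
11>3: swap(1,4), hi=3 ⇒ [3,2,6,5,11,9,15,10,8]
2<3: swap(0,1), lo=1 mid=2 ⇒ [2,3,6,5,11,9,15,10,8]
6>3: swap(2,3), hi=2 ⇒ [2,3,5,6,11,9,15,10,8]
5>3: swap(2,2), hi=1 ⇒ [2,3,5,6,11,9,15,10,8]
done. lo=1 hi=1; v=[2,3,5,6,11,9,15,10,8]

[2,3,5,6,11,9,15,10,8]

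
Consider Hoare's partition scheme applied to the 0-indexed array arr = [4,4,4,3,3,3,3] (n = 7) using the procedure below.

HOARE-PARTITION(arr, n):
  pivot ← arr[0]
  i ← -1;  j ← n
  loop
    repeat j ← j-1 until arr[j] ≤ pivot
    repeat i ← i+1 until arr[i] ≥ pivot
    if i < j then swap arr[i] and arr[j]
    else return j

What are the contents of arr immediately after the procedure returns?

pivot = arr[0] = 4; i = -1, j = 7
j→6 (arr[6]=3≤4), i→0 (arr[0]=4≥4); i<j, swap → [3,4,4,3,3,3,4]
j→5 (arr[5]=3≤4), i→1 (arr[1]=4≥4); i<j, swap → [3,3,4,3,3,4,4]
j→4 (arr[4]=3≤4), i→2 (arr[2]=4≥4); i<j, swap → [3,3,3,3,4,4,4]
j→3, i→4; i≥j, return j=3. arr = [3,3,3,3,4,4,4]

[3,3,3,3,4,4,4]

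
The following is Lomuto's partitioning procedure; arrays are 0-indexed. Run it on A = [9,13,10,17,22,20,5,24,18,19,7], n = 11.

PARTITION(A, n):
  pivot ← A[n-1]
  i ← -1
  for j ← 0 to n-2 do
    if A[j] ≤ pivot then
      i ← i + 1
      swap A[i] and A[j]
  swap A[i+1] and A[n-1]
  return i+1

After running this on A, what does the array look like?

pivot=7, i=-1
j=0: 9>7, skip
j=1: 13>7, skip
j=2: 10>7, skip
j=3: 17>7, skip
j=4: 22>7, skip
j=5: 20>7, skip
j=6: 5≤7, i=0, swap(0,6) ⇒ [5,13,10,17,22,20,9,24,18,19,7]
j=7: 24>7, skip
j=8: 18>7, skip
j=9: 19>7, skip
swap(1,10) ⇒ [5,7,10,17,22,20,9,24,18,19,13]; return 1

[5,7,10,17,22,20,9,24,18,19,13]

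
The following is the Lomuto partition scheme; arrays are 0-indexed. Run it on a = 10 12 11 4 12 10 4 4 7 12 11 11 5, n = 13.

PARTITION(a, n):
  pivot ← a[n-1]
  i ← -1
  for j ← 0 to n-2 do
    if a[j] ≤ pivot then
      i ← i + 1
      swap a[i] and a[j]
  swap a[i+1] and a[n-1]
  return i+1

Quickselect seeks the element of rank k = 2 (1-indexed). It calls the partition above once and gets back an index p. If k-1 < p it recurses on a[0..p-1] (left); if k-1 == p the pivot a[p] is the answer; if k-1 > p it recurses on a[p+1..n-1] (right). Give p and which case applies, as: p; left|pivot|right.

pivot=5, i=-1
j=0: 10>5, skip
j=1: 12>5, skip
j=2: 11>5, skip
j=3: 4≤5, i=0, swap(0,3) ⇒ 4 12 11 10 12 10 4 4 7 12 11 11 5
j=4: 12>5, skip
j=5: 10>5, skip
j=6: 4≤5, i=1, swap(1,6) ⇒ 4 4 11 10 12 10 12 4 7 12 11 11 5
j=7: 4≤5, i=2, swap(2,7) ⇒ 4 4 4 10 12 10 12 11 7 12 11 11 5
j=8: 7>5, skip
j=9: 12>5, skip
j=10: 11>5, skip
j=11: 11>5, skip
swap(3,12) ⇒ 4 4 4 5 12 10 12 11 7 12 11 11 10; return 3
p = 3; k-1 = 1 < 3 ⇒ left

3; left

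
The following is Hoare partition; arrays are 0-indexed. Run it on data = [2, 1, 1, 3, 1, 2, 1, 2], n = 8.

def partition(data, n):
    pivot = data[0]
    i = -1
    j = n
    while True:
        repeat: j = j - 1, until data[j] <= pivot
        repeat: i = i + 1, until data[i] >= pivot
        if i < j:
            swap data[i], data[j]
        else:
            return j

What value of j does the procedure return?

pivot=2
j stops at 7 (2), i stops at 0 (2); swap ⇒ [2, 1, 1, 3, 1, 2, 1, 2]
j stops at 6 (1), i stops at 3 (3); swap ⇒ [2, 1, 1, 1, 1, 2, 3, 2]
j stops at 5, i stops at 5; i≥j ⇒ return 5. data=[2, 1, 1, 1, 1, 2, 3, 2]

5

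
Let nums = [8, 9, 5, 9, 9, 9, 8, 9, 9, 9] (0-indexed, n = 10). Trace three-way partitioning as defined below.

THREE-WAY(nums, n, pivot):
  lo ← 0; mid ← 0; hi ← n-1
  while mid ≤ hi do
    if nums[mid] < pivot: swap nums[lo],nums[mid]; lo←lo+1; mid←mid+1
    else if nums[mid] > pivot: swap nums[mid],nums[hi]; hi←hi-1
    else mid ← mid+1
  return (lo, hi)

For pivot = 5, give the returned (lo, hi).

(0, 0)

lo=0 mid=0 hi=9
8>5: swap(0,9), hi=8 ⇒ [9, 9, 5, 9, 9, 9, 8, 9, 9, 8]
9>5: swap(0,8), hi=7 ⇒ [9, 9, 5, 9, 9, 9, 8, 9, 9, 8]
9>5: swap(0,7), hi=6 ⇒ [9, 9, 5, 9, 9, 9, 8, 9, 9, 8]
9>5: swap(0,6), hi=5 ⇒ [8, 9, 5, 9, 9, 9, 9, 9, 9, 8]
8>5: swap(0,5), hi=4 ⇒ [9, 9, 5, 9, 9, 8, 9, 9, 9, 8]
9>5: swap(0,4), hi=3 ⇒ [9, 9, 5, 9, 9, 8, 9, 9, 9, 8]
9>5: swap(0,3), hi=2 ⇒ [9, 9, 5, 9, 9, 8, 9, 9, 9, 8]
9>5: swap(0,2), hi=1 ⇒ [5, 9, 9, 9, 9, 8, 9, 9, 9, 8]
5=5: mid=1
9>5: swap(1,1), hi=0 ⇒ [5, 9, 9, 9, 9, 8, 9, 9, 9, 8]
done. lo=0 hi=0; nums=[5, 9, 9, 9, 9, 8, 9, 9, 9, 8]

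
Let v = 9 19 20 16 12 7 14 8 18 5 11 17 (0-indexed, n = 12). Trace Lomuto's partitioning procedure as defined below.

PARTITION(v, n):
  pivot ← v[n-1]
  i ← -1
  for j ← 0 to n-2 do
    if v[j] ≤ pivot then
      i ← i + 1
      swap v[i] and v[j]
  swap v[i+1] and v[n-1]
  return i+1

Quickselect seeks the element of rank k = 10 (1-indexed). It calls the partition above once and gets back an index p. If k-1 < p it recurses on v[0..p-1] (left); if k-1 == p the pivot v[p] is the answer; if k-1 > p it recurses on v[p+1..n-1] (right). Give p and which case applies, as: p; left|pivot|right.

pivot=17, i=-1
j=0: 9≤17, i=0, swap(0,0) ⇒ 9 19 20 16 12 7 14 8 18 5 11 17
j=1: 19>17, skip
j=2: 20>17, skip
j=3: 16≤17, i=1, swap(1,3) ⇒ 9 16 20 19 12 7 14 8 18 5 11 17
j=4: 12≤17, i=2, swap(2,4) ⇒ 9 16 12 19 20 7 14 8 18 5 11 17
j=5: 7≤17, i=3, swap(3,5) ⇒ 9 16 12 7 20 19 14 8 18 5 11 17
j=6: 14≤17, i=4, swap(4,6) ⇒ 9 16 12 7 14 19 20 8 18 5 11 17
j=7: 8≤17, i=5, swap(5,7) ⇒ 9 16 12 7 14 8 20 19 18 5 11 17
j=8: 18>17, skip
j=9: 5≤17, i=6, swap(6,9) ⇒ 9 16 12 7 14 8 5 19 18 20 11 17
j=10: 11≤17, i=7, swap(7,10) ⇒ 9 16 12 7 14 8 5 11 18 20 19 17
swap(8,11) ⇒ 9 16 12 7 14 8 5 11 17 20 19 18; return 8
p = 8; k-1 = 9 > 8 ⇒ right

8; right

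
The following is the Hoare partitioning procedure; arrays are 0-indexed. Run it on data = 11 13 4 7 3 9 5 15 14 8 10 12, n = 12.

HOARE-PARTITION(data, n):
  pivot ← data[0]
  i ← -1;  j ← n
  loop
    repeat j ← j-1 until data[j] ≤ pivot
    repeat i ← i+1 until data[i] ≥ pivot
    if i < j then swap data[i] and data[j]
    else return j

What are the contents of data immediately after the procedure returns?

10 8 4 7 3 9 5 15 14 13 11 12

pivot=11
j stops at 10 (10), i stops at 0 (11); swap ⇒ 10 13 4 7 3 9 5 15 14 8 11 12
j stops at 9 (8), i stops at 1 (13); swap ⇒ 10 8 4 7 3 9 5 15 14 13 11 12
j stops at 6, i stops at 7; i≥j ⇒ return 6. data=10 8 4 7 3 9 5 15 14 13 11 12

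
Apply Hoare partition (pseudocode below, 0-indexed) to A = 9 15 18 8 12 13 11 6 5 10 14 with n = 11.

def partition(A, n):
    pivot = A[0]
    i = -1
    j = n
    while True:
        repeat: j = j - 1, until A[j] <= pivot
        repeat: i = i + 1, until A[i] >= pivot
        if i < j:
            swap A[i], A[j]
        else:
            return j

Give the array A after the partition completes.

pivot=9
j stops at 8 (5), i stops at 0 (9); swap ⇒ 5 15 18 8 12 13 11 6 9 10 14
j stops at 7 (6), i stops at 1 (15); swap ⇒ 5 6 18 8 12 13 11 15 9 10 14
j stops at 3 (8), i stops at 2 (18); swap ⇒ 5 6 8 18 12 13 11 15 9 10 14
j stops at 2, i stops at 3; i≥j ⇒ return 2. A=5 6 8 18 12 13 11 15 9 10 14

5 6 8 18 12 13 11 15 9 10 14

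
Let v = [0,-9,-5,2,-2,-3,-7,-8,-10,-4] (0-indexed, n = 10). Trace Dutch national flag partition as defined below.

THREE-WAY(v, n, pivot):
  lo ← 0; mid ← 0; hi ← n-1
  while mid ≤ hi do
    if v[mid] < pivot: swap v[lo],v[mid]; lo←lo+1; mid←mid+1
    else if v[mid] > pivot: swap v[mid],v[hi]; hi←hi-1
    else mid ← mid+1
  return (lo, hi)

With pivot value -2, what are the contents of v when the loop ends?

[-4,-9,-5,-10,-3,-7,-8,-2,2,0]

lo=0 mid=0 hi=9
0>-2: swap(0,9), hi=8 ⇒ [-4,-9,-5,2,-2,-3,-7,-8,-10,0]
-4<-2: swap(0,0), lo=1 mid=1 ⇒ [-4,-9,-5,2,-2,-3,-7,-8,-10,0]
-9<-2: swap(1,1), lo=2 mid=2 ⇒ [-4,-9,-5,2,-2,-3,-7,-8,-10,0]
-5<-2: swap(2,2), lo=3 mid=3 ⇒ [-4,-9,-5,2,-2,-3,-7,-8,-10,0]
2>-2: swap(3,8), hi=7 ⇒ [-4,-9,-5,-10,-2,-3,-7,-8,2,0]
-10<-2: swap(3,3), lo=4 mid=4 ⇒ [-4,-9,-5,-10,-2,-3,-7,-8,2,0]
-2=-2: mid=5
-3<-2: swap(4,5), lo=5 mid=6 ⇒ [-4,-9,-5,-10,-3,-2,-7,-8,2,0]
-7<-2: swap(5,6), lo=6 mid=7 ⇒ [-4,-9,-5,-10,-3,-7,-2,-8,2,0]
-8<-2: swap(6,7), lo=7 mid=8 ⇒ [-4,-9,-5,-10,-3,-7,-8,-2,2,0]
done. lo=7 hi=7; v=[-4,-9,-5,-10,-3,-7,-8,-2,2,0]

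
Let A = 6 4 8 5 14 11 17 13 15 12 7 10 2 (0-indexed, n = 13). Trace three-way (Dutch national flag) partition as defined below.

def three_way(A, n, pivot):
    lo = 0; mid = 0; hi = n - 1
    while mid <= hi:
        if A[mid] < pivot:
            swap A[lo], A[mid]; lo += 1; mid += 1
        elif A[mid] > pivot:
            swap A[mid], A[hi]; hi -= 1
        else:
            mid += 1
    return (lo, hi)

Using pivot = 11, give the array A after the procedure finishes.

lo=0 mid=0 hi=12
6<11: swap(0,0), lo=1 mid=1 ⇒ 6 4 8 5 14 11 17 13 15 12 7 10 2
4<11: swap(1,1), lo=2 mid=2 ⇒ 6 4 8 5 14 11 17 13 15 12 7 10 2
8<11: swap(2,2), lo=3 mid=3 ⇒ 6 4 8 5 14 11 17 13 15 12 7 10 2
5<11: swap(3,3), lo=4 mid=4 ⇒ 6 4 8 5 14 11 17 13 15 12 7 10 2
14>11: swap(4,12), hi=11 ⇒ 6 4 8 5 2 11 17 13 15 12 7 10 14
2<11: swap(4,4), lo=5 mid=5 ⇒ 6 4 8 5 2 11 17 13 15 12 7 10 14
11=11: mid=6
17>11: swap(6,11), hi=10 ⇒ 6 4 8 5 2 11 10 13 15 12 7 17 14
10<11: swap(5,6), lo=6 mid=7 ⇒ 6 4 8 5 2 10 11 13 15 12 7 17 14
13>11: swap(7,10), hi=9 ⇒ 6 4 8 5 2 10 11 7 15 12 13 17 14
7<11: swap(6,7), lo=7 mid=8 ⇒ 6 4 8 5 2 10 7 11 15 12 13 17 14
15>11: swap(8,9), hi=8 ⇒ 6 4 8 5 2 10 7 11 12 15 13 17 14
12>11: swap(8,8), hi=7 ⇒ 6 4 8 5 2 10 7 11 12 15 13 17 14
done. lo=7 hi=7; A=6 4 8 5 2 10 7 11 12 15 13 17 14

6 4 8 5 2 10 7 11 12 15 13 17 14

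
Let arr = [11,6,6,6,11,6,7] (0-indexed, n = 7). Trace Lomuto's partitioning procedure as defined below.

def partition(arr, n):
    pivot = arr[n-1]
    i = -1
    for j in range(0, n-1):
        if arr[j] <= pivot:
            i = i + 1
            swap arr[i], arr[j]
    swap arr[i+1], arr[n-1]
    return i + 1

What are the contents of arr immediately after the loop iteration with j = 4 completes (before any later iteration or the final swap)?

pivot = arr[6] = 7; i = -1
j=0: arr[0]=11 > 7 → no swap
j=1: arr[1]=6 ≤ 7 → i=0, swap arr[0],arr[1] → [6,11,6,6,11,6,7]
j=2: arr[2]=6 ≤ 7 → i=1, swap arr[1],arr[2] → [6,6,11,6,11,6,7]
j=3: arr[3]=6 ≤ 7 → i=2, swap arr[2],arr[3] → [6,6,6,11,11,6,7]
j=4: arr[4]=11 > 7 → no swap
(after j=4) arr = [6,6,6,11,11,6,7]

[6,6,6,11,11,6,7]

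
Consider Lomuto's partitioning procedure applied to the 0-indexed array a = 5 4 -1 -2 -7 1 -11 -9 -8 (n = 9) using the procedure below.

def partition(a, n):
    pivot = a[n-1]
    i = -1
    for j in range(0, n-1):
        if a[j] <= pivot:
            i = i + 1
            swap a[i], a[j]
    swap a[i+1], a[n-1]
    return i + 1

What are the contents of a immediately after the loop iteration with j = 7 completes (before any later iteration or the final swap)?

pivot = a[8] = -8; i = -1
j=0: a[0]=5 > -8 → no swap
j=1: a[1]=4 > -8 → no swap
j=2: a[2]=-1 > -8 → no swap
j=3: a[3]=-2 > -8 → no swap
j=4: a[4]=-7 > -8 → no swap
j=5: a[5]=1 > -8 → no swap
j=6: a[6]=-11 ≤ -8 → i=0, swap a[0],a[6] → -11 4 -1 -2 -7 1 5 -9 -8
j=7: a[7]=-9 ≤ -8 → i=1, swap a[1],a[7] → -11 -9 -1 -2 -7 1 5 4 -8
(after j=7) a = -11 -9 -1 -2 -7 1 5 4 -8

-11 -9 -1 -2 -7 1 5 4 -8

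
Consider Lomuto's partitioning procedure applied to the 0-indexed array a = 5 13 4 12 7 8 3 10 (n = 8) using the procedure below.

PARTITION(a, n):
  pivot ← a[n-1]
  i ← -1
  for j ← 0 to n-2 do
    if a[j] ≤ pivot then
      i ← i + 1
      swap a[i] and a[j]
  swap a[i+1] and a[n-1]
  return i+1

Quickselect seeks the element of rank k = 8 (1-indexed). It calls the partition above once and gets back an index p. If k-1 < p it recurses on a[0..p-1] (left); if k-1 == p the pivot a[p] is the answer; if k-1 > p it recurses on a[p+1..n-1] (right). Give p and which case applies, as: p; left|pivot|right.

5; right

pivot=10, i=-1
j=0: 5≤10, i=0, swap(0,0) ⇒ 5 13 4 12 7 8 3 10
j=1: 13>10, skip
j=2: 4≤10, i=1, swap(1,2) ⇒ 5 4 13 12 7 8 3 10
j=3: 12>10, skip
j=4: 7≤10, i=2, swap(2,4) ⇒ 5 4 7 12 13 8 3 10
j=5: 8≤10, i=3, swap(3,5) ⇒ 5 4 7 8 13 12 3 10
j=6: 3≤10, i=4, swap(4,6) ⇒ 5 4 7 8 3 12 13 10
swap(5,7) ⇒ 5 4 7 8 3 10 13 12; return 5
p = 5; k-1 = 7 > 5 ⇒ right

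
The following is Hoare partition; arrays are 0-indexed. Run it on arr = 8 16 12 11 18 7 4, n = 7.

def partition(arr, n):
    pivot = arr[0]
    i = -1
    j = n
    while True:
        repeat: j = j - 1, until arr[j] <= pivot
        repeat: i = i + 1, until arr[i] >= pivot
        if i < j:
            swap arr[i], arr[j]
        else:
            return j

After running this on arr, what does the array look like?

4 7 12 11 18 16 8

pivot=8
j stops at 6 (4), i stops at 0 (8); swap ⇒ 4 16 12 11 18 7 8
j stops at 5 (7), i stops at 1 (16); swap ⇒ 4 7 12 11 18 16 8
j stops at 1, i stops at 2; i≥j ⇒ return 1. arr=4 7 12 11 18 16 8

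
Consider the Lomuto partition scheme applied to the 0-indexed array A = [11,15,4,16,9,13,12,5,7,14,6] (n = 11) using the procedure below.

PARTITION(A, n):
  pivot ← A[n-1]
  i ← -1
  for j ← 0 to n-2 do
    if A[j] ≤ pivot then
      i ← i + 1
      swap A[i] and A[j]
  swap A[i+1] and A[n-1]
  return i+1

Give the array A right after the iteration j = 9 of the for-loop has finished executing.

pivot = A[10] = 6; i = -1
j=0: A[0]=11 > 6 → no swap
j=1: A[1]=15 > 6 → no swap
j=2: A[2]=4 ≤ 6 → i=0, swap A[0],A[2] → [4,15,11,16,9,13,12,5,7,14,6]
j=3: A[3]=16 > 6 → no swap
j=4: A[4]=9 > 6 → no swap
j=5: A[5]=13 > 6 → no swap
j=6: A[6]=12 > 6 → no swap
j=7: A[7]=5 ≤ 6 → i=1, swap A[1],A[7] → [4,5,11,16,9,13,12,15,7,14,6]
j=8: A[8]=7 > 6 → no swap
j=9: A[9]=14 > 6 → no swap
(after j=9) A = [4,5,11,16,9,13,12,15,7,14,6]

[4,5,11,16,9,13,12,15,7,14,6]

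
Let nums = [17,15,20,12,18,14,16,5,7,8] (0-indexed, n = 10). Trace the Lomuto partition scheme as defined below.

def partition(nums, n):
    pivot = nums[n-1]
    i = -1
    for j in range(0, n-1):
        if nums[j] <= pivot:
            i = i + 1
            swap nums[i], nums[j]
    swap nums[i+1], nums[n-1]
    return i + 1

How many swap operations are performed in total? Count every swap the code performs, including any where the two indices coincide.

3

pivot = nums[9] = 8; i = -1
j=0: nums[0]=17 > 8 → no swap
j=1: nums[1]=15 > 8 → no swap
j=2: nums[2]=20 > 8 → no swap
j=3: nums[3]=12 > 8 → no swap
j=4: nums[4]=18 > 8 → no swap
j=5: nums[5]=14 > 8 → no swap
j=6: nums[6]=16 > 8 → no swap
j=7: nums[7]=5 ≤ 8 → i=0, swap nums[0],nums[7] → [5,15,20,12,18,14,16,17,7,8]
j=8: nums[8]=7 ≤ 8 → i=1, swap nums[1],nums[8] → [5,7,20,12,18,14,16,17,15,8]
final swap nums[2],nums[9] → [5,7,8,12,18,14,16,17,15,20]; return 2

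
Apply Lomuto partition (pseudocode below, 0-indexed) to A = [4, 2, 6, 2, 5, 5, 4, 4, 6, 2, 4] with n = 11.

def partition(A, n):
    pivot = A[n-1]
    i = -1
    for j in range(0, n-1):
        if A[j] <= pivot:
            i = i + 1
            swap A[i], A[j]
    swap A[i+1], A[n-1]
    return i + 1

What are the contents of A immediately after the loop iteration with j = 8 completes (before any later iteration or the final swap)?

pivot = A[10] = 4; i = -1
j=0: A[0]=4 ≤ 4 → i=0, swap A[0],A[0] (no change) → [4, 2, 6, 2, 5, 5, 4, 4, 6, 2, 4]
j=1: A[1]=2 ≤ 4 → i=1, swap A[1],A[1] (no change) → [4, 2, 6, 2, 5, 5, 4, 4, 6, 2, 4]
j=2: A[2]=6 > 4 → no swap
j=3: A[3]=2 ≤ 4 → i=2, swap A[2],A[3] → [4, 2, 2, 6, 5, 5, 4, 4, 6, 2, 4]
j=4: A[4]=5 > 4 → no swap
j=5: A[5]=5 > 4 → no swap
j=6: A[6]=4 ≤ 4 → i=3, swap A[3],A[6] → [4, 2, 2, 4, 5, 5, 6, 4, 6, 2, 4]
j=7: A[7]=4 ≤ 4 → i=4, swap A[4],A[7] → [4, 2, 2, 4, 4, 5, 6, 5, 6, 2, 4]
j=8: A[8]=6 > 4 → no swap
(after j=8) A = [4, 2, 2, 4, 4, 5, 6, 5, 6, 2, 4]

[4, 2, 2, 4, 4, 5, 6, 5, 6, 2, 4]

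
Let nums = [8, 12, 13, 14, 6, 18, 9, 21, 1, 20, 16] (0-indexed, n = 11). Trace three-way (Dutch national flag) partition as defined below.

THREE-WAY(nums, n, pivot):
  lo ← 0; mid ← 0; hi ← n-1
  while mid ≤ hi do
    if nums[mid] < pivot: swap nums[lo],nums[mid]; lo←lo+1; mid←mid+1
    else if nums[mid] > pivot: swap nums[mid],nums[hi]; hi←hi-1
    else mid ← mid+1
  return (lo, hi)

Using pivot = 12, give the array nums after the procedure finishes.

[8, 1, 9, 6, 12, 18, 21, 14, 20, 16, 13]

pivot = 12; lo=0, mid=0, hi=10
nums[mid]=8<12: swap nums[0],nums[0]; lo=1,mid=1 → [8, 12, 13, 14, 6, 18, 9, 21, 1, 20, 16]
nums[mid]=12=12: mid=2
nums[mid]=13>12: swap nums[2],nums[10]; hi=9 → [8, 12, 16, 14, 6, 18, 9, 21, 1, 20, 13]
nums[mid]=16>12: swap nums[2],nums[9]; hi=8 → [8, 12, 20, 14, 6, 18, 9, 21, 1, 16, 13]
nums[mid]=20>12: swap nums[2],nums[8]; hi=7 → [8, 12, 1, 14, 6, 18, 9, 21, 20, 16, 13]
nums[mid]=1<12: swap nums[1],nums[2]; lo=2,mid=3 → [8, 1, 12, 14, 6, 18, 9, 21, 20, 16, 13]
nums[mid]=14>12: swap nums[3],nums[7]; hi=6 → [8, 1, 12, 21, 6, 18, 9, 14, 20, 16, 13]
nums[mid]=21>12: swap nums[3],nums[6]; hi=5 → [8, 1, 12, 9, 6, 18, 21, 14, 20, 16, 13]
nums[mid]=9<12: swap nums[2],nums[3]; lo=3,mid=4 → [8, 1, 9, 12, 6, 18, 21, 14, 20, 16, 13]
nums[mid]=6<12: swap nums[3],nums[4]; lo=4,mid=5 → [8, 1, 9, 6, 12, 18, 21, 14, 20, 16, 13]
nums[mid]=18>12: swap nums[5],nums[5]; hi=4 → [8, 1, 9, 6, 12, 18, 21, 14, 20, 16, 13]
end: lo=4, hi=4; nums = [8, 1, 9, 6, 12, 18, 21, 14, 20, 16, 13]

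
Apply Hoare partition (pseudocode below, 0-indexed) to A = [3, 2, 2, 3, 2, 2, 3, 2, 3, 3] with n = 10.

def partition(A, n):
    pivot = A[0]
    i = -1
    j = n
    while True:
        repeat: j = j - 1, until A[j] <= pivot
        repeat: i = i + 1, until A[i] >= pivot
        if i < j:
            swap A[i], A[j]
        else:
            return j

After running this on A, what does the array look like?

[3, 2, 2, 3, 2, 2, 2, 3, 3, 3]

pivot = A[0] = 3; i = -1, j = 10
j→9 (A[9]=3≤3), i→0 (A[0]=3≥3); i<j, swap → [3, 2, 2, 3, 2, 2, 3, 2, 3, 3]
j→8 (A[8]=3≤3), i→3 (A[3]=3≥3); i<j, swap → [3, 2, 2, 3, 2, 2, 3, 2, 3, 3]
j→7 (A[7]=2≤3), i→6 (A[6]=3≥3); i<j, swap → [3, 2, 2, 3, 2, 2, 2, 3, 3, 3]
j→6, i→7; i≥j, return j=6. A = [3, 2, 2, 3, 2, 2, 2, 3, 3, 3]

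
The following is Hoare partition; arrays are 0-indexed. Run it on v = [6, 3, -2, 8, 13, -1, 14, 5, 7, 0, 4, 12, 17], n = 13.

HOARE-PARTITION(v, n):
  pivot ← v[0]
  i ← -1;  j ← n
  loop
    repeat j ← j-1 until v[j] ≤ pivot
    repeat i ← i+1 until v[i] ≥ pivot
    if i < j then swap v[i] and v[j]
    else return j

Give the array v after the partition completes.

[4, 3, -2, 0, 5, -1, 14, 13, 7, 8, 6, 12, 17]

pivot = v[0] = 6; i = -1, j = 13
j→10 (v[10]=4≤6), i→0 (v[0]=6≥6); i<j, swap → [4, 3, -2, 8, 13, -1, 14, 5, 7, 0, 6, 12, 17]
j→9 (v[9]=0≤6), i→3 (v[3]=8≥6); i<j, swap → [4, 3, -2, 0, 13, -1, 14, 5, 7, 8, 6, 12, 17]
j→7 (v[7]=5≤6), i→4 (v[4]=13≥6); i<j, swap → [4, 3, -2, 0, 5, -1, 14, 13, 7, 8, 6, 12, 17]
j→5, i→6; i≥j, return j=5. v = [4, 3, -2, 0, 5, -1, 14, 13, 7, 8, 6, 12, 17]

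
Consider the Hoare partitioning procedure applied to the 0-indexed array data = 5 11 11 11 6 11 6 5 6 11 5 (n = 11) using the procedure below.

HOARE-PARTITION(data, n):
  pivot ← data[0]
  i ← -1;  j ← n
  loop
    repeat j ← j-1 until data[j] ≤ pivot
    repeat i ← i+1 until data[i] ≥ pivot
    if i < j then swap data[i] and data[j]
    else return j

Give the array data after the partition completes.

pivot = data[0] = 5; i = -1, j = 11
j→10 (data[10]=5≤5), i→0 (data[0]=5≥5); i<j, swap → 5 11 11 11 6 11 6 5 6 11 5
j→7 (data[7]=5≤5), i→1 (data[1]=11≥5); i<j, swap → 5 5 11 11 6 11 6 11 6 11 5
j→1, i→2; i≥j, return j=1. data = 5 5 11 11 6 11 6 11 6 11 5

5 5 11 11 6 11 6 11 6 11 5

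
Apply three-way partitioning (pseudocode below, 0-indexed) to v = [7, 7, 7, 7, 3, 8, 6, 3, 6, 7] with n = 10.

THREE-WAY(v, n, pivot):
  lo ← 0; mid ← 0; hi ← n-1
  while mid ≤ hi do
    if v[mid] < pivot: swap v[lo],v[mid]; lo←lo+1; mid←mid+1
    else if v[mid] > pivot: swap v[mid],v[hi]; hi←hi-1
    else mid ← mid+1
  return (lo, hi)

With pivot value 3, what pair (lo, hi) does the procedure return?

pivot = 3; lo=0, mid=0, hi=9
v[mid]=7>3: swap v[0],v[9]; hi=8 → [7, 7, 7, 7, 3, 8, 6, 3, 6, 7]
v[mid]=7>3: swap v[0],v[8]; hi=7 → [6, 7, 7, 7, 3, 8, 6, 3, 7, 7]
v[mid]=6>3: swap v[0],v[7]; hi=6 → [3, 7, 7, 7, 3, 8, 6, 6, 7, 7]
v[mid]=3=3: mid=1
v[mid]=7>3: swap v[1],v[6]; hi=5 → [3, 6, 7, 7, 3, 8, 7, 6, 7, 7]
v[mid]=6>3: swap v[1],v[5]; hi=4 → [3, 8, 7, 7, 3, 6, 7, 6, 7, 7]
v[mid]=8>3: swap v[1],v[4]; hi=3 → [3, 3, 7, 7, 8, 6, 7, 6, 7, 7]
v[mid]=3=3: mid=2
v[mid]=7>3: swap v[2],v[3]; hi=2 → [3, 3, 7, 7, 8, 6, 7, 6, 7, 7]
v[mid]=7>3: swap v[2],v[2]; hi=1 → [3, 3, 7, 7, 8, 6, 7, 6, 7, 7]
end: lo=0, hi=1; v = [3, 3, 7, 7, 8, 6, 7, 6, 7, 7]

(0, 1)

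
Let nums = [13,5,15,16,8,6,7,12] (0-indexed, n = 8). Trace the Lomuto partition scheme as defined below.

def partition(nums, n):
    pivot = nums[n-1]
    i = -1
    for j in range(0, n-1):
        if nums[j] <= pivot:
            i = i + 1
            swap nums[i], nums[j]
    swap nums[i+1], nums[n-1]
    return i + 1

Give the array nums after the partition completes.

pivot=12, i=-1
j=0: 13>12, skip
j=1: 5≤12, i=0, swap(0,1) ⇒ [5,13,15,16,8,6,7,12]
j=2: 15>12, skip
j=3: 16>12, skip
j=4: 8≤12, i=1, swap(1,4) ⇒ [5,8,15,16,13,6,7,12]
j=5: 6≤12, i=2, swap(2,5) ⇒ [5,8,6,16,13,15,7,12]
j=6: 7≤12, i=3, swap(3,6) ⇒ [5,8,6,7,13,15,16,12]
swap(4,7) ⇒ [5,8,6,7,12,15,16,13]; return 4

[5,8,6,7,12,15,16,13]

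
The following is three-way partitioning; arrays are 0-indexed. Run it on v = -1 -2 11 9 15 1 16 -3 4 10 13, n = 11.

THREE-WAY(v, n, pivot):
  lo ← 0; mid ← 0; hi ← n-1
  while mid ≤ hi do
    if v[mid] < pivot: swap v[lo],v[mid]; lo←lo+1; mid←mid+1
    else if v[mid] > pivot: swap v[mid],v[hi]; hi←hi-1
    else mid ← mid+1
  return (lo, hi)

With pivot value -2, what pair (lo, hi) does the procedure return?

(1, 1)

lo=0 mid=0 hi=10
-1>-2: swap(0,10), hi=9 ⇒ 13 -2 11 9 15 1 16 -3 4 10 -1
13>-2: swap(0,9), hi=8 ⇒ 10 -2 11 9 15 1 16 -3 4 13 -1
10>-2: swap(0,8), hi=7 ⇒ 4 -2 11 9 15 1 16 -3 10 13 -1
4>-2: swap(0,7), hi=6 ⇒ -3 -2 11 9 15 1 16 4 10 13 -1
-3<-2: swap(0,0), lo=1 mid=1 ⇒ -3 -2 11 9 15 1 16 4 10 13 -1
-2=-2: mid=2
11>-2: swap(2,6), hi=5 ⇒ -3 -2 16 9 15 1 11 4 10 13 -1
16>-2: swap(2,5), hi=4 ⇒ -3 -2 1 9 15 16 11 4 10 13 -1
1>-2: swap(2,4), hi=3 ⇒ -3 -2 15 9 1 16 11 4 10 13 -1
15>-2: swap(2,3), hi=2 ⇒ -3 -2 9 15 1 16 11 4 10 13 -1
9>-2: swap(2,2), hi=1 ⇒ -3 -2 9 15 1 16 11 4 10 13 -1
done. lo=1 hi=1; v=-3 -2 9 15 1 16 11 4 10 13 -1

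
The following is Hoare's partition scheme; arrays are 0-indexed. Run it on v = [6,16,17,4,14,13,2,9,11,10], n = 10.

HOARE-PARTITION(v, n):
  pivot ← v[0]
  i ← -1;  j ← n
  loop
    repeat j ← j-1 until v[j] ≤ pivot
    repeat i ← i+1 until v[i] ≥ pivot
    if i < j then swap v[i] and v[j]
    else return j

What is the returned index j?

pivot=6
j stops at 6 (2), i stops at 0 (6); swap ⇒ [2,16,17,4,14,13,6,9,11,10]
j stops at 3 (4), i stops at 1 (16); swap ⇒ [2,4,17,16,14,13,6,9,11,10]
j stops at 1, i stops at 2; i≥j ⇒ return 1. v=[2,4,17,16,14,13,6,9,11,10]

1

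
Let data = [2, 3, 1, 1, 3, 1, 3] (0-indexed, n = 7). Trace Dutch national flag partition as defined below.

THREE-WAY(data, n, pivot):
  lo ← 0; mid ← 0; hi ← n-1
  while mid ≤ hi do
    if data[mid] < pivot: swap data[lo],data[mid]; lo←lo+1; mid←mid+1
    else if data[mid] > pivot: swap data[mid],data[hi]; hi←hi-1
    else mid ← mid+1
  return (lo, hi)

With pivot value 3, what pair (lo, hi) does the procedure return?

(4, 6)

lo=0 mid=0 hi=6
2<3: swap(0,0), lo=1 mid=1 ⇒ [2, 3, 1, 1, 3, 1, 3]
3=3: mid=2
1<3: swap(1,2), lo=2 mid=3 ⇒ [2, 1, 3, 1, 3, 1, 3]
1<3: swap(2,3), lo=3 mid=4 ⇒ [2, 1, 1, 3, 3, 1, 3]
3=3: mid=5
1<3: swap(3,5), lo=4 mid=6 ⇒ [2, 1, 1, 1, 3, 3, 3]
3=3: mid=7
done. lo=4 hi=6; data=[2, 1, 1, 1, 3, 3, 3]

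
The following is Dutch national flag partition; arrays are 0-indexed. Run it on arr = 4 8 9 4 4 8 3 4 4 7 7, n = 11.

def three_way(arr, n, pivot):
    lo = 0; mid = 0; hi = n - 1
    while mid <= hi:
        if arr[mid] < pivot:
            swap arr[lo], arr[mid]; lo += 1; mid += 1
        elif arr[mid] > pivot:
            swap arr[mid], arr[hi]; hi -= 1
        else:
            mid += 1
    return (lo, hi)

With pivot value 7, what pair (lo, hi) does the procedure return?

(6, 7)

pivot = 7; lo=0, mid=0, hi=10
arr[mid]=4<7: swap arr[0],arr[0]; lo=1,mid=1 → 4 8 9 4 4 8 3 4 4 7 7
arr[mid]=8>7: swap arr[1],arr[10]; hi=9 → 4 7 9 4 4 8 3 4 4 7 8
arr[mid]=7=7: mid=2
arr[mid]=9>7: swap arr[2],arr[9]; hi=8 → 4 7 7 4 4 8 3 4 4 9 8
arr[mid]=7=7: mid=3
arr[mid]=4<7: swap arr[1],arr[3]; lo=2,mid=4 → 4 4 7 7 4 8 3 4 4 9 8
arr[mid]=4<7: swap arr[2],arr[4]; lo=3,mid=5 → 4 4 4 7 7 8 3 4 4 9 8
arr[mid]=8>7: swap arr[5],arr[8]; hi=7 → 4 4 4 7 7 4 3 4 8 9 8
arr[mid]=4<7: swap arr[3],arr[5]; lo=4,mid=6 → 4 4 4 4 7 7 3 4 8 9 8
arr[mid]=3<7: swap arr[4],arr[6]; lo=5,mid=7 → 4 4 4 4 3 7 7 4 8 9 8
arr[mid]=4<7: swap arr[5],arr[7]; lo=6,mid=8 → 4 4 4 4 3 4 7 7 8 9 8
end: lo=6, hi=7; arr = 4 4 4 4 3 4 7 7 8 9 8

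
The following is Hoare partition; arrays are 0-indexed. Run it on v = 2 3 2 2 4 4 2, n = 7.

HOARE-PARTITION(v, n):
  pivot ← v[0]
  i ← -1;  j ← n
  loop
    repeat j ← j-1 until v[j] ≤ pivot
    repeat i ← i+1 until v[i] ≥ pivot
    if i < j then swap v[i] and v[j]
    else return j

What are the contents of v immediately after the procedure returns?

2 2 2 3 4 4 2

pivot=2
j stops at 6 (2), i stops at 0 (2); swap ⇒ 2 3 2 2 4 4 2
j stops at 3 (2), i stops at 1 (3); swap ⇒ 2 2 2 3 4 4 2
j stops at 2, i stops at 2; i≥j ⇒ return 2. v=2 2 2 3 4 4 2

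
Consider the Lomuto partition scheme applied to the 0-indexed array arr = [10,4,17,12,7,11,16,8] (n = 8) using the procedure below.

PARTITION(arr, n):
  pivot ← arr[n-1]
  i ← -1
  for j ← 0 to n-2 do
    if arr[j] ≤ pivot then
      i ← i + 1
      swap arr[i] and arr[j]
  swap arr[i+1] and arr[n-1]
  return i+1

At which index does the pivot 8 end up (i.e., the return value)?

pivot = arr[7] = 8; i = -1
j=0: arr[0]=10 > 8 → no swap
j=1: arr[1]=4 ≤ 8 → i=0, swap arr[0],arr[1] → [4,10,17,12,7,11,16,8]
j=2: arr[2]=17 > 8 → no swap
j=3: arr[3]=12 > 8 → no swap
j=4: arr[4]=7 ≤ 8 → i=1, swap arr[1],arr[4] → [4,7,17,12,10,11,16,8]
j=5: arr[5]=11 > 8 → no swap
j=6: arr[6]=16 > 8 → no swap
final swap arr[2],arr[7] → [4,7,8,12,10,11,16,17]; return 2

2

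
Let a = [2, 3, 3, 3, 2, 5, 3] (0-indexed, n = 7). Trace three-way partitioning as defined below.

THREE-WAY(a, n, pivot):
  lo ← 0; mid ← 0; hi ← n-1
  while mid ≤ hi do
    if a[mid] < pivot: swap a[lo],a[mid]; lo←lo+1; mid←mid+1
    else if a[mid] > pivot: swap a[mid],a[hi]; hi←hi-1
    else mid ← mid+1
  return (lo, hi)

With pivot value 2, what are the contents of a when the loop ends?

[2, 2, 3, 3, 5, 3, 3]

pivot = 2; lo=0, mid=0, hi=6
a[mid]=2=2: mid=1
a[mid]=3>2: swap a[1],a[6]; hi=5 → [2, 3, 3, 3, 2, 5, 3]
a[mid]=3>2: swap a[1],a[5]; hi=4 → [2, 5, 3, 3, 2, 3, 3]
a[mid]=5>2: swap a[1],a[4]; hi=3 → [2, 2, 3, 3, 5, 3, 3]
a[mid]=2=2: mid=2
a[mid]=3>2: swap a[2],a[3]; hi=2 → [2, 2, 3, 3, 5, 3, 3]
a[mid]=3>2: swap a[2],a[2]; hi=1 → [2, 2, 3, 3, 5, 3, 3]
end: lo=0, hi=1; a = [2, 2, 3, 3, 5, 3, 3]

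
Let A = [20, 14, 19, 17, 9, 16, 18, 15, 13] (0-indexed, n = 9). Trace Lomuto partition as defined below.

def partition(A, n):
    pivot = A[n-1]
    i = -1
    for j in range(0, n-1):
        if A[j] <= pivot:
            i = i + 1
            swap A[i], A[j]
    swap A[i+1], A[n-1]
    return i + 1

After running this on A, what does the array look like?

pivot = A[8] = 13; i = -1
j=0: A[0]=20 > 13 → no swap
j=1: A[1]=14 > 13 → no swap
j=2: A[2]=19 > 13 → no swap
j=3: A[3]=17 > 13 → no swap
j=4: A[4]=9 ≤ 13 → i=0, swap A[0],A[4] → [9, 14, 19, 17, 20, 16, 18, 15, 13]
j=5: A[5]=16 > 13 → no swap
j=6: A[6]=18 > 13 → no swap
j=7: A[7]=15 > 13 → no swap
final swap A[1],A[8] → [9, 13, 19, 17, 20, 16, 18, 15, 14]; return 1

[9, 13, 19, 17, 20, 16, 18, 15, 14]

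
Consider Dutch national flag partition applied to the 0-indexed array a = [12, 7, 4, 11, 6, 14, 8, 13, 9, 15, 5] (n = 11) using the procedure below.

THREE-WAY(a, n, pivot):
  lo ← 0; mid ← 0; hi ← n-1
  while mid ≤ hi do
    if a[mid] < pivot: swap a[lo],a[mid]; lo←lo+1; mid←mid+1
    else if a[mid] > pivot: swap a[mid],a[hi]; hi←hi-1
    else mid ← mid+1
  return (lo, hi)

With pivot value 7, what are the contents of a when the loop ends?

lo=0 mid=0 hi=10
12>7: swap(0,10), hi=9 ⇒ [5, 7, 4, 11, 6, 14, 8, 13, 9, 15, 12]
5<7: swap(0,0), lo=1 mid=1 ⇒ [5, 7, 4, 11, 6, 14, 8, 13, 9, 15, 12]
7=7: mid=2
4<7: swap(1,2), lo=2 mid=3 ⇒ [5, 4, 7, 11, 6, 14, 8, 13, 9, 15, 12]
11>7: swap(3,9), hi=8 ⇒ [5, 4, 7, 15, 6, 14, 8, 13, 9, 11, 12]
15>7: swap(3,8), hi=7 ⇒ [5, 4, 7, 9, 6, 14, 8, 13, 15, 11, 12]
9>7: swap(3,7), hi=6 ⇒ [5, 4, 7, 13, 6, 14, 8, 9, 15, 11, 12]
13>7: swap(3,6), hi=5 ⇒ [5, 4, 7, 8, 6, 14, 13, 9, 15, 11, 12]
8>7: swap(3,5), hi=4 ⇒ [5, 4, 7, 14, 6, 8, 13, 9, 15, 11, 12]
14>7: swap(3,4), hi=3 ⇒ [5, 4, 7, 6, 14, 8, 13, 9, 15, 11, 12]
6<7: swap(2,3), lo=3 mid=4 ⇒ [5, 4, 6, 7, 14, 8, 13, 9, 15, 11, 12]
done. lo=3 hi=3; a=[5, 4, 6, 7, 14, 8, 13, 9, 15, 11, 12]

[5, 4, 6, 7, 14, 8, 13, 9, 15, 11, 12]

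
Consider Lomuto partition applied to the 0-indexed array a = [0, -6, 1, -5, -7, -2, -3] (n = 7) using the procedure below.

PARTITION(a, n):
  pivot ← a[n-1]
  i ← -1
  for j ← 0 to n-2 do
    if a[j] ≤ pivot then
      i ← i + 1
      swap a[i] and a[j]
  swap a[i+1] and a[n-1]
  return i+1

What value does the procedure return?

pivot = a[6] = -3; i = -1
j=0: a[0]=0 > -3 → no swap
j=1: a[1]=-6 ≤ -3 → i=0, swap a[0],a[1] → [-6, 0, 1, -5, -7, -2, -3]
j=2: a[2]=1 > -3 → no swap
j=3: a[3]=-5 ≤ -3 → i=1, swap a[1],a[3] → [-6, -5, 1, 0, -7, -2, -3]
j=4: a[4]=-7 ≤ -3 → i=2, swap a[2],a[4] → [-6, -5, -7, 0, 1, -2, -3]
j=5: a[5]=-2 > -3 → no swap
final swap a[3],a[6] → [-6, -5, -7, -3, 1, -2, 0]; return 3

3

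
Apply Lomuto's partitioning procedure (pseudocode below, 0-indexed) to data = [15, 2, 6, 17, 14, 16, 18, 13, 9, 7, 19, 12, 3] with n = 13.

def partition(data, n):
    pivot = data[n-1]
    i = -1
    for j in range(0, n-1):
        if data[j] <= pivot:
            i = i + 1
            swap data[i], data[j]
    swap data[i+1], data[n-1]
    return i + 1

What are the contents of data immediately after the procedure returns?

[2, 3, 6, 17, 14, 16, 18, 13, 9, 7, 19, 12, 15]

pivot=3, i=-1
j=0: 15>3, skip
j=1: 2≤3, i=0, swap(0,1) ⇒ [2, 15, 6, 17, 14, 16, 18, 13, 9, 7, 19, 12, 3]
j=2: 6>3, skip
j=3: 17>3, skip
j=4: 14>3, skip
j=5: 16>3, skip
j=6: 18>3, skip
j=7: 13>3, skip
j=8: 9>3, skip
j=9: 7>3, skip
j=10: 19>3, skip
j=11: 12>3, skip
swap(1,12) ⇒ [2, 3, 6, 17, 14, 16, 18, 13, 9, 7, 19, 12, 15]; return 1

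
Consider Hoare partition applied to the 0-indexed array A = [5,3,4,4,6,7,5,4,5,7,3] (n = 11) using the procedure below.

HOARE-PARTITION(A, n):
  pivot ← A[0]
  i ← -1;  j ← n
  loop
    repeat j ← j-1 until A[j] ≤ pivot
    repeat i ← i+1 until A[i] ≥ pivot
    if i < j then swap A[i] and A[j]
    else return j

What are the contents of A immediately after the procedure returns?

pivot=5
j stops at 10 (3), i stops at 0 (5); swap ⇒ [3,3,4,4,6,7,5,4,5,7,5]
j stops at 8 (5), i stops at 4 (6); swap ⇒ [3,3,4,4,5,7,5,4,6,7,5]
j stops at 7 (4), i stops at 5 (7); swap ⇒ [3,3,4,4,5,4,5,7,6,7,5]
j stops at 6, i stops at 6; i≥j ⇒ return 6. A=[3,3,4,4,5,4,5,7,6,7,5]

[3,3,4,4,5,4,5,7,6,7,5]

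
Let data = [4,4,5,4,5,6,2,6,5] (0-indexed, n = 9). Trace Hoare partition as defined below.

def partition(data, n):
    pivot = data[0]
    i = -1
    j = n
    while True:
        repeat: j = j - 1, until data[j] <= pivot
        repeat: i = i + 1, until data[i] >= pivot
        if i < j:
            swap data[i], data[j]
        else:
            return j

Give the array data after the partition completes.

[2,4,5,4,5,6,4,6,5]

pivot = data[0] = 4; i = -1, j = 9
j→6 (data[6]=2≤4), i→0 (data[0]=4≥4); i<j, swap → [2,4,5,4,5,6,4,6,5]
j→3 (data[3]=4≤4), i→1 (data[1]=4≥4); i<j, swap → [2,4,5,4,5,6,4,6,5]
j→1, i→2; i≥j, return j=1. data = [2,4,5,4,5,6,4,6,5]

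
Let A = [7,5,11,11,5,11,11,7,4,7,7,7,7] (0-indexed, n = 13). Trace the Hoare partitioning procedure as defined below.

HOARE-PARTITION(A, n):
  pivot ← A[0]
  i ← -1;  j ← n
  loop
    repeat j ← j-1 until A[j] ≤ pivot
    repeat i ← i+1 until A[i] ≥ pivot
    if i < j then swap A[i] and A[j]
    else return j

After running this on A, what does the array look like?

pivot=7
j stops at 12 (7), i stops at 0 (7); swap ⇒ [7,5,11,11,5,11,11,7,4,7,7,7,7]
j stops at 11 (7), i stops at 2 (11); swap ⇒ [7,5,7,11,5,11,11,7,4,7,7,11,7]
j stops at 10 (7), i stops at 3 (11); swap ⇒ [7,5,7,7,5,11,11,7,4,7,11,11,7]
j stops at 9 (7), i stops at 5 (11); swap ⇒ [7,5,7,7,5,7,11,7,4,11,11,11,7]
j stops at 8 (4), i stops at 6 (11); swap ⇒ [7,5,7,7,5,7,4,7,11,11,11,11,7]
j stops at 7, i stops at 7; i≥j ⇒ return 7. A=[7,5,7,7,5,7,4,7,11,11,11,11,7]

[7,5,7,7,5,7,4,7,11,11,11,11,7]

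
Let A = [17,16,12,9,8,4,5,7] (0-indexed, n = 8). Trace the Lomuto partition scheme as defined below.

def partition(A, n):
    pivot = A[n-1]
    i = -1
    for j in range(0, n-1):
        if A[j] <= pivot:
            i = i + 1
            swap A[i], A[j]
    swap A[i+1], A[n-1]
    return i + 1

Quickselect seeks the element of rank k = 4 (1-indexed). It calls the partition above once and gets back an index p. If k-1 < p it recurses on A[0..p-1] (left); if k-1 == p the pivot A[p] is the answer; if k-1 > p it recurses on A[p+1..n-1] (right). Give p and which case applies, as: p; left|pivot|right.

pivot=7, i=-1
j=0: 17>7, skip
j=1: 16>7, skip
j=2: 12>7, skip
j=3: 9>7, skip
j=4: 8>7, skip
j=5: 4≤7, i=0, swap(0,5) ⇒ [4,16,12,9,8,17,5,7]
j=6: 5≤7, i=1, swap(1,6) ⇒ [4,5,12,9,8,17,16,7]
swap(2,7) ⇒ [4,5,7,9,8,17,16,12]; return 2
p = 2; k-1 = 3 > 2 ⇒ right

2; right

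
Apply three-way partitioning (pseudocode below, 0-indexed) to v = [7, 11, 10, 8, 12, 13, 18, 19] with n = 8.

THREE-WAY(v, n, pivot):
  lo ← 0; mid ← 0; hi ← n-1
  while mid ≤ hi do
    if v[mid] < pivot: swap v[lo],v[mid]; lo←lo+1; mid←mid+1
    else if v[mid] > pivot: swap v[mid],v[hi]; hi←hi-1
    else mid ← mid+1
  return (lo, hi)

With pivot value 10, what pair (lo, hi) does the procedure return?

lo=0 mid=0 hi=7
7<10: swap(0,0), lo=1 mid=1 ⇒ [7, 11, 10, 8, 12, 13, 18, 19]
11>10: swap(1,7), hi=6 ⇒ [7, 19, 10, 8, 12, 13, 18, 11]
19>10: swap(1,6), hi=5 ⇒ [7, 18, 10, 8, 12, 13, 19, 11]
18>10: swap(1,5), hi=4 ⇒ [7, 13, 10, 8, 12, 18, 19, 11]
13>10: swap(1,4), hi=3 ⇒ [7, 12, 10, 8, 13, 18, 19, 11]
12>10: swap(1,3), hi=2 ⇒ [7, 8, 10, 12, 13, 18, 19, 11]
8<10: swap(1,1), lo=2 mid=2 ⇒ [7, 8, 10, 12, 13, 18, 19, 11]
10=10: mid=3
done. lo=2 hi=2; v=[7, 8, 10, 12, 13, 18, 19, 11]

(2, 2)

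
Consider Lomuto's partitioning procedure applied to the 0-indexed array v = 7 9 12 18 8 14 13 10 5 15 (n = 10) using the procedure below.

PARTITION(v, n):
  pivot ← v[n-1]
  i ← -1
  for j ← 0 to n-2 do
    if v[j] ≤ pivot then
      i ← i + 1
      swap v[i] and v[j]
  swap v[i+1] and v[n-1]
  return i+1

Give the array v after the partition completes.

7 9 12 8 14 13 10 5 15 18

pivot = v[9] = 15; i = -1
j=0: v[0]=7 ≤ 15 → i=0, swap v[0],v[0] (no change) → 7 9 12 18 8 14 13 10 5 15
j=1: v[1]=9 ≤ 15 → i=1, swap v[1],v[1] (no change) → 7 9 12 18 8 14 13 10 5 15
j=2: v[2]=12 ≤ 15 → i=2, swap v[2],v[2] (no change) → 7 9 12 18 8 14 13 10 5 15
j=3: v[3]=18 > 15 → no swap
j=4: v[4]=8 ≤ 15 → i=3, swap v[3],v[4] → 7 9 12 8 18 14 13 10 5 15
j=5: v[5]=14 ≤ 15 → i=4, swap v[4],v[5] → 7 9 12 8 14 18 13 10 5 15
j=6: v[6]=13 ≤ 15 → i=5, swap v[5],v[6] → 7 9 12 8 14 13 18 10 5 15
j=7: v[7]=10 ≤ 15 → i=6, swap v[6],v[7] → 7 9 12 8 14 13 10 18 5 15
j=8: v[8]=5 ≤ 15 → i=7, swap v[7],v[8] → 7 9 12 8 14 13 10 5 18 15
final swap v[8],v[9] → 7 9 12 8 14 13 10 5 15 18; return 8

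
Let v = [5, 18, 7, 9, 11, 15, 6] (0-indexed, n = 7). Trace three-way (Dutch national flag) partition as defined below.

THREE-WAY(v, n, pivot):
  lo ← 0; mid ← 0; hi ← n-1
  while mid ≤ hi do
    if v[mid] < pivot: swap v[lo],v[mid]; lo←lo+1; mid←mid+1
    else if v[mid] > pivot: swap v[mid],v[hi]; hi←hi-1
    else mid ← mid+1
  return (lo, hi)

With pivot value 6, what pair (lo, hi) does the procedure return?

(1, 1)

lo=0 mid=0 hi=6
5<6: swap(0,0), lo=1 mid=1 ⇒ [5, 18, 7, 9, 11, 15, 6]
18>6: swap(1,6), hi=5 ⇒ [5, 6, 7, 9, 11, 15, 18]
6=6: mid=2
7>6: swap(2,5), hi=4 ⇒ [5, 6, 15, 9, 11, 7, 18]
15>6: swap(2,4), hi=3 ⇒ [5, 6, 11, 9, 15, 7, 18]
11>6: swap(2,3), hi=2 ⇒ [5, 6, 9, 11, 15, 7, 18]
9>6: swap(2,2), hi=1 ⇒ [5, 6, 9, 11, 15, 7, 18]
done. lo=1 hi=1; v=[5, 6, 9, 11, 15, 7, 18]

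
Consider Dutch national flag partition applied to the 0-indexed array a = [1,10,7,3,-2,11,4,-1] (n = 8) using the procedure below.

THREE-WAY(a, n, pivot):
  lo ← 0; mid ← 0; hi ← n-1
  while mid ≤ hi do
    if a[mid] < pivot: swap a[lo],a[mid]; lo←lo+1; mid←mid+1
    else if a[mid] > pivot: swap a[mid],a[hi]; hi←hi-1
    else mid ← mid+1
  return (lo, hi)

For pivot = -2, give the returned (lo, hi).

pivot = -2; lo=0, mid=0, hi=7
a[mid]=1>-2: swap a[0],a[7]; hi=6 → [-1,10,7,3,-2,11,4,1]
a[mid]=-1>-2: swap a[0],a[6]; hi=5 → [4,10,7,3,-2,11,-1,1]
a[mid]=4>-2: swap a[0],a[5]; hi=4 → [11,10,7,3,-2,4,-1,1]
a[mid]=11>-2: swap a[0],a[4]; hi=3 → [-2,10,7,3,11,4,-1,1]
a[mid]=-2=-2: mid=1
a[mid]=10>-2: swap a[1],a[3]; hi=2 → [-2,3,7,10,11,4,-1,1]
a[mid]=3>-2: swap a[1],a[2]; hi=1 → [-2,7,3,10,11,4,-1,1]
a[mid]=7>-2: swap a[1],a[1]; hi=0 → [-2,7,3,10,11,4,-1,1]
end: lo=0, hi=0; a = [-2,7,3,10,11,4,-1,1]

(0, 0)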